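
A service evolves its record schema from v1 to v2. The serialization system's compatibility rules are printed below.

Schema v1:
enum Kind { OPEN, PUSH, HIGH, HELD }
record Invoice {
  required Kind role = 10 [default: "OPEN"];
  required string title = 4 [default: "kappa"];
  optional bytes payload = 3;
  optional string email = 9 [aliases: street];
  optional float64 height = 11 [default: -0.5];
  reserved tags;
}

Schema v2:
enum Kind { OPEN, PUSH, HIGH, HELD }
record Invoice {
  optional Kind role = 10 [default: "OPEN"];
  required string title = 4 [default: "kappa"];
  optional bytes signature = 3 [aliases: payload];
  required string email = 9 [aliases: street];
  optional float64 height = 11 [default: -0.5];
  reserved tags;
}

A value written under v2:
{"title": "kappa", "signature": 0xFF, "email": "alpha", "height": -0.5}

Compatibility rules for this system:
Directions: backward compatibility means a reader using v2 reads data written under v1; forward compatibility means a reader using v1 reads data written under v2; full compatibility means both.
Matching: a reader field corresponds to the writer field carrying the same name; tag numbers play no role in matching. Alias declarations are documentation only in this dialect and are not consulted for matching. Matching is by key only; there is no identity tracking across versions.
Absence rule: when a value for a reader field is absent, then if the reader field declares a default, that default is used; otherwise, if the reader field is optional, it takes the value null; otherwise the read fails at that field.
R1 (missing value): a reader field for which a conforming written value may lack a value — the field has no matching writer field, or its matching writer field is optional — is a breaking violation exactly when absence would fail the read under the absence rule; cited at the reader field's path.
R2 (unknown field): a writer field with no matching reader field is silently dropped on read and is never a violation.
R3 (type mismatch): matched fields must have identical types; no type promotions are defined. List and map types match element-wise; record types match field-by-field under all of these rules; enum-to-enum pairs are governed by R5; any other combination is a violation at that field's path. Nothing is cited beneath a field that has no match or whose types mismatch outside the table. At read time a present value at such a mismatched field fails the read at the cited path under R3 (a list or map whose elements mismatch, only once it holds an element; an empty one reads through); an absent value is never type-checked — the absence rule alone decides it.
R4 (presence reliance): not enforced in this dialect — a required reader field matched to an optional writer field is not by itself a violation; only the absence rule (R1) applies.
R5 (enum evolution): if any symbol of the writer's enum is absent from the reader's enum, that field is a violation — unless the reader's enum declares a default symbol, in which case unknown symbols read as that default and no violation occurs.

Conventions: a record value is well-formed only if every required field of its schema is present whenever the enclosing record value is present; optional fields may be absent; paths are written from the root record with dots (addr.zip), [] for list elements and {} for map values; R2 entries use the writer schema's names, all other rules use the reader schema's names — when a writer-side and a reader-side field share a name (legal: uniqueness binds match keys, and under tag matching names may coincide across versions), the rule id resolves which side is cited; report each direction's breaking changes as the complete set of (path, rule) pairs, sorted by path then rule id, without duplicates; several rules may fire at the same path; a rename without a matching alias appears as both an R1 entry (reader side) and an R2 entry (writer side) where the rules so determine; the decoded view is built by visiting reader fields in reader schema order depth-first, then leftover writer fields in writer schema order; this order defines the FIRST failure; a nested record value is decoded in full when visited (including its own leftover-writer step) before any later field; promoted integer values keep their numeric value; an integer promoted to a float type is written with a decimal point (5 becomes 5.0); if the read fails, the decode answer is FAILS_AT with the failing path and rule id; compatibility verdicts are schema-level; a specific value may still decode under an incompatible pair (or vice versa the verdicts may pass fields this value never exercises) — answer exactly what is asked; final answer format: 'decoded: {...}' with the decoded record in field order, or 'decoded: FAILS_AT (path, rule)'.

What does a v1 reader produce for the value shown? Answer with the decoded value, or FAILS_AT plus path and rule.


decoded: {"role": "OPEN", "title": "kappa", "payload": null, "email": "alpha", "height": -0.5}

in Invoice below, arrows point writer -> reader
decode (reader v1):
  role := "OPEN" (missing; default applied)
  title := "kappa"
  payload := null (missing; optional => null)
  email := "alpha"
  height := -0.5
  writer signature: no reader field; dropped
  => decoded: {"role": "OPEN", "title": "kappa", "payload": null, "email": "alpha", "height": -0.5}
the other Invoice changes do not affect what is asked:
  field email in record Invoice: optional changed to required -> shifts the Invoice verdicts, not this decode
  field role in record Invoice: required changed to optional -> no rule fires on it and the decoded Invoice view is identical with or without it


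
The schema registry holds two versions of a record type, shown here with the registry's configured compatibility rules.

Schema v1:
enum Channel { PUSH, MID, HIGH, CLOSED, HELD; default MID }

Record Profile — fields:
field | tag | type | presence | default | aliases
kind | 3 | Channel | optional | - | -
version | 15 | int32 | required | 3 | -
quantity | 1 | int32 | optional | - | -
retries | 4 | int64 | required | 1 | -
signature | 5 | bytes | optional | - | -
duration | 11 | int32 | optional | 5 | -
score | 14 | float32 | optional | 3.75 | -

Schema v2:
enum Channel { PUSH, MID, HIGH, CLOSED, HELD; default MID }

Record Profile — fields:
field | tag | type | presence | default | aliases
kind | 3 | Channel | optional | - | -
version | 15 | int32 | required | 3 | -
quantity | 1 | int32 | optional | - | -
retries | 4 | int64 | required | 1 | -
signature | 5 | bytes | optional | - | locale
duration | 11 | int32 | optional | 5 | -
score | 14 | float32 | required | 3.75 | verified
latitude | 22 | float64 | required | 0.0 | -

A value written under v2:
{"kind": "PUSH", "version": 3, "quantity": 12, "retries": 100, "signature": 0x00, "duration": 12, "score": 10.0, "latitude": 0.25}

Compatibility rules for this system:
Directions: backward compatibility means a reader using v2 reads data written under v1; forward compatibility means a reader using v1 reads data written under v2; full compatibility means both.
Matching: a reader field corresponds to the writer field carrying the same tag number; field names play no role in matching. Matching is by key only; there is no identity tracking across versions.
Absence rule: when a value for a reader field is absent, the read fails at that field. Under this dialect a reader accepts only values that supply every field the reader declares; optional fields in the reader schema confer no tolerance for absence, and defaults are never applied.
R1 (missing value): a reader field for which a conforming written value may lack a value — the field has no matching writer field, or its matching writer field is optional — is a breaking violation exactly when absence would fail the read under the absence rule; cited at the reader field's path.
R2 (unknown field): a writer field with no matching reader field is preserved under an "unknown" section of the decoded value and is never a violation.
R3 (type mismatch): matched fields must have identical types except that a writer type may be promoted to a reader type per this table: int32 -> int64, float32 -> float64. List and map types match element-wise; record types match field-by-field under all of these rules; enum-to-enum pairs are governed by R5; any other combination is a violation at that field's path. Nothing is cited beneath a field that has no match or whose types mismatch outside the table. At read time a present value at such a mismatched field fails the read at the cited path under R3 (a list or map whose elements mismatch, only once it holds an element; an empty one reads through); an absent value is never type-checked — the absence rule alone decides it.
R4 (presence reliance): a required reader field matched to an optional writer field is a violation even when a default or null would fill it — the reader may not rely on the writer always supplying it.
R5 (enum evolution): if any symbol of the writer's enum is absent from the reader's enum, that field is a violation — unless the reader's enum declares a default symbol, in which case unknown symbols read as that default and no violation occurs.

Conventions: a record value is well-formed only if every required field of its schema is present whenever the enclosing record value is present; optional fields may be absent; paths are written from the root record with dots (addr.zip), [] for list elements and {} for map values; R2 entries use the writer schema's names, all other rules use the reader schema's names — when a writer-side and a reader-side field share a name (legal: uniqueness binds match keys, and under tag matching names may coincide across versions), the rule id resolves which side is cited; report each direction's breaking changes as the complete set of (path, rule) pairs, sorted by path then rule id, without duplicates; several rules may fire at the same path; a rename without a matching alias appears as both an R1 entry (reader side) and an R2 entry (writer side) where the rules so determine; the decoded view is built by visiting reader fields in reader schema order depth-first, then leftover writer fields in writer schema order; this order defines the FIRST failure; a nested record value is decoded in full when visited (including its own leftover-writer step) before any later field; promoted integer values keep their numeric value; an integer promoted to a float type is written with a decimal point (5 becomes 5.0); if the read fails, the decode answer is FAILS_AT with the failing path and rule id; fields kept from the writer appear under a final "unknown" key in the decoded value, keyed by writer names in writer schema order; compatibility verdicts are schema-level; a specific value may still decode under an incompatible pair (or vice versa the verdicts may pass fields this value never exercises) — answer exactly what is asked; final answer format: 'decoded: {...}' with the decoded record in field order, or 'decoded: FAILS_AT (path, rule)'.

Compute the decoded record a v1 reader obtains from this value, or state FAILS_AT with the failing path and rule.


decoded: {"kind": "PUSH", "version": 3, "quantity": 12, "retries": 100, "signature": 0x00, "duration": 12, "score": 10.0, "unknown": {"latitude": 0.25}}

each type pair in Profile: writer, then reader
migrating the Profile value to v1:
  kind := "PUSH"
  version := 3
  quantity := 12
  retries := 100
  signature := 0x00
  duration := 12
  score := 10.0
  writer latitude: kept under "unknown"
  => decoded: {"kind": "PUSH", "version": 3, "quantity": 12, "retries": 100, "signature": 0x00, "duration": 12, "score": 10.0, "unknown": {"latitude": 0.25}}
checking off the Profile differences that do not matter here:
  field score in record Profile: optional changed to required -> affects the rule determinations only; this particular Profile value decodes identically


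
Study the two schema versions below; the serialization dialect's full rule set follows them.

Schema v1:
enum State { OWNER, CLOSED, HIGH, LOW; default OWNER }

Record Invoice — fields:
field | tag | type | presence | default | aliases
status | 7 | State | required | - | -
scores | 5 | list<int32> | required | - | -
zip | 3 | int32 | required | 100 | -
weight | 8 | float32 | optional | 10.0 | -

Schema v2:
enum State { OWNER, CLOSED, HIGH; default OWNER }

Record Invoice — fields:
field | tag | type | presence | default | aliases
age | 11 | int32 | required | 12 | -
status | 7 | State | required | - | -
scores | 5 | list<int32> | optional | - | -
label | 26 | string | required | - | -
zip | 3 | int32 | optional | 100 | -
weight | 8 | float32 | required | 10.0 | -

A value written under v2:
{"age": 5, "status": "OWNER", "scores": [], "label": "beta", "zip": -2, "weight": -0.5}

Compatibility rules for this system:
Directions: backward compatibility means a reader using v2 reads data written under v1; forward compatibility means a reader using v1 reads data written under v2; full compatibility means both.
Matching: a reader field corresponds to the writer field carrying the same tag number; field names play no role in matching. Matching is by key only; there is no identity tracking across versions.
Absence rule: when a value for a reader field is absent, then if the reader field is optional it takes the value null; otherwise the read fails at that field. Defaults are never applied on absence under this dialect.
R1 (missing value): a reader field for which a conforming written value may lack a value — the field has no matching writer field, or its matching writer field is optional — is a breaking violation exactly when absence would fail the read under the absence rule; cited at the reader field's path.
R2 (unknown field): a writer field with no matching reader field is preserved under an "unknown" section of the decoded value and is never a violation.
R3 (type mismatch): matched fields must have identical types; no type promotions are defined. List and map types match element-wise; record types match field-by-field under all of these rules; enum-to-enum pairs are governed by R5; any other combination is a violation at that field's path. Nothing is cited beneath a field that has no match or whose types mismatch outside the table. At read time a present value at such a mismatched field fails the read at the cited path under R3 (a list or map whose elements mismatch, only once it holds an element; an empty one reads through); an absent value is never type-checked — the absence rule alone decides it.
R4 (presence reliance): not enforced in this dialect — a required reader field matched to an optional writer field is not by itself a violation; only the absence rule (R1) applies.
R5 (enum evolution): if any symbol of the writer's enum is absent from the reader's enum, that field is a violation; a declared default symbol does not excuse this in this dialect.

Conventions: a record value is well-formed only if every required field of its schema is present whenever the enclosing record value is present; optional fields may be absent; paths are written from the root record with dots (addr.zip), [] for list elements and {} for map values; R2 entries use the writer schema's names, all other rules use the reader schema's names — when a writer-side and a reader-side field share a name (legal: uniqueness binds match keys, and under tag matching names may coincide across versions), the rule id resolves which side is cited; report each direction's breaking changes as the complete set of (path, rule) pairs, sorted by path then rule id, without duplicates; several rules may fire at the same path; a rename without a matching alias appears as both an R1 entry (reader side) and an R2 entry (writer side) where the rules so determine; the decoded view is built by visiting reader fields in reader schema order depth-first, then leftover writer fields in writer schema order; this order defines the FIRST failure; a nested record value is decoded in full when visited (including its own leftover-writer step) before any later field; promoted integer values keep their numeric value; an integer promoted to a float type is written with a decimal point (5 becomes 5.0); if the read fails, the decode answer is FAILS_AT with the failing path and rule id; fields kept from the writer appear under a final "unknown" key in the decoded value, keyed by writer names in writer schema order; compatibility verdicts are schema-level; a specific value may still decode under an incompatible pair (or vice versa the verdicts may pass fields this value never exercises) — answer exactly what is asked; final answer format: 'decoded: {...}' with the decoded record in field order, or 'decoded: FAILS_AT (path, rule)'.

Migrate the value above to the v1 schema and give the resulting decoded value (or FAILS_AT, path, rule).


in Invoice below, arrows point writer -> reader
migrating the Invoice value to v1:
  status := "OWNER"
  scores := []
  zip := -2
  weight := -0.5
  writer age: kept under "unknown"
  writer label: kept under "unknown"
  => decoded: {"status": "OWNER", "scores": [], "zip": -2, "weight": -0.5, "unknown": {"age": 5, "label": "beta"}}
checking off the Invoice differences that do not matter here:
  field weight in record Invoice: optional changed to required -> matters for Invoice compatibility verdicts, not for this value's decode
  enum State (field status in record Invoice): symbol LOW removed -> matters for Invoice compatibility verdicts, not for this value's decode
  field zip in record Invoice: required changed to optional -> matters for Invoice compatibility verdicts, not for this value's decode
  field scores in record Invoice: required changed to optional -> matters for Invoice compatibility verdicts, not for this value's decode

decoded: {"status": "OWNER", "scores": [], "zip": -2, "weight": -0.5, "unknown": {"age": 5, "label": "beta"}}


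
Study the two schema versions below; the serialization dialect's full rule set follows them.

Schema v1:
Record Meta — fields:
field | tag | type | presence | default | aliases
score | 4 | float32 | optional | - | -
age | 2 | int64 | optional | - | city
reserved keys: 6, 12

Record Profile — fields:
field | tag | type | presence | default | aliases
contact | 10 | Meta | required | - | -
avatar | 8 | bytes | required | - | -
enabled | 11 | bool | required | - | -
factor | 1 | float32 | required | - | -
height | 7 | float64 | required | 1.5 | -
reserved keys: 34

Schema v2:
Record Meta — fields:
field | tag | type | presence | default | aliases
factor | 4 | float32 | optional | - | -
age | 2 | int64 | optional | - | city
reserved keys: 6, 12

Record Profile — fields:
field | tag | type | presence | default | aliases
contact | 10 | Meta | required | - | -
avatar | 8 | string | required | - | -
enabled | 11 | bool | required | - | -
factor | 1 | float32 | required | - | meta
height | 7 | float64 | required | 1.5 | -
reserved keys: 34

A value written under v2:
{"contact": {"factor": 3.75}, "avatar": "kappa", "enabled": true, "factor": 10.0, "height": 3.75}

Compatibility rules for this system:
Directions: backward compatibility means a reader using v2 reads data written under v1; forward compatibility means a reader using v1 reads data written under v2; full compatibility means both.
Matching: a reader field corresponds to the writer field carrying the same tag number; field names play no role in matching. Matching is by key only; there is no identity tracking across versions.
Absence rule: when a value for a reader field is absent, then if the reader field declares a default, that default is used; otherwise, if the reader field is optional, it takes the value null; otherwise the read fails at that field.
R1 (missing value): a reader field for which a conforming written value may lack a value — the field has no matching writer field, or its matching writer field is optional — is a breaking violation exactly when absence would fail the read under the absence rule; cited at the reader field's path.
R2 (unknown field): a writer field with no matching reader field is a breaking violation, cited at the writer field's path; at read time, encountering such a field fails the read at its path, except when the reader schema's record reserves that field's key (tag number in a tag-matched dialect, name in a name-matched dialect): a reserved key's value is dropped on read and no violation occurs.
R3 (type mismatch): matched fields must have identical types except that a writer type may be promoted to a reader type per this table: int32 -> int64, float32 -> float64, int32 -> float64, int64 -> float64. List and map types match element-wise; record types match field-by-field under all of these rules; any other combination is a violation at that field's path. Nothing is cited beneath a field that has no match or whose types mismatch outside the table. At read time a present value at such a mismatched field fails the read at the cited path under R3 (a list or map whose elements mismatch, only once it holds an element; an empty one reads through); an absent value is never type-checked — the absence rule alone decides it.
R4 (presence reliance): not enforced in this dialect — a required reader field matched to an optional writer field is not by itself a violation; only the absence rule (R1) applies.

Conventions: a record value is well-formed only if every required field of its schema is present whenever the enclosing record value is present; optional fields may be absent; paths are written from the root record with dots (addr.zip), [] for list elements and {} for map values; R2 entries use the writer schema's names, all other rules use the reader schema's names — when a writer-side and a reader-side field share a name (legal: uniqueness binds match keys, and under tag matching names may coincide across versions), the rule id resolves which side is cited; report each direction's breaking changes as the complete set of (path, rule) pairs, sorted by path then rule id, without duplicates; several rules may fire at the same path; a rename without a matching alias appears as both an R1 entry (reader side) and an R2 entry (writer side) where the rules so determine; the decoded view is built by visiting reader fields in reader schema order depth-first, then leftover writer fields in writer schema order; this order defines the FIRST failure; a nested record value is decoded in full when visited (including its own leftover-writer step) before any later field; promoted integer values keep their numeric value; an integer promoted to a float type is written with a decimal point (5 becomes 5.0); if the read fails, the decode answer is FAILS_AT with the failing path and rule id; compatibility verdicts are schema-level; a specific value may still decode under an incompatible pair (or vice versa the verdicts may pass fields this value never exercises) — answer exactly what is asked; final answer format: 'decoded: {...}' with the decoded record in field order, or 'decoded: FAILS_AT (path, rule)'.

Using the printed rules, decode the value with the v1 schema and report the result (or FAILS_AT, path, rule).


decoded: FAILS_AT (avatar, R3)

each type pair in Profile: writer, then reader
decoding the Profile value with the v1 reader:
  contact.score := 3.75 (from writer factor)
  contact.age := null (absent, optional -> null)
  read fails at avatar under R3
  => FAILS_AT (avatar, R3)
the rest of the Profile diff is inert for this question:
  renamed field score to factor in record Meta -> triggers nothing under the printed rules; the Profile answer is the same either way


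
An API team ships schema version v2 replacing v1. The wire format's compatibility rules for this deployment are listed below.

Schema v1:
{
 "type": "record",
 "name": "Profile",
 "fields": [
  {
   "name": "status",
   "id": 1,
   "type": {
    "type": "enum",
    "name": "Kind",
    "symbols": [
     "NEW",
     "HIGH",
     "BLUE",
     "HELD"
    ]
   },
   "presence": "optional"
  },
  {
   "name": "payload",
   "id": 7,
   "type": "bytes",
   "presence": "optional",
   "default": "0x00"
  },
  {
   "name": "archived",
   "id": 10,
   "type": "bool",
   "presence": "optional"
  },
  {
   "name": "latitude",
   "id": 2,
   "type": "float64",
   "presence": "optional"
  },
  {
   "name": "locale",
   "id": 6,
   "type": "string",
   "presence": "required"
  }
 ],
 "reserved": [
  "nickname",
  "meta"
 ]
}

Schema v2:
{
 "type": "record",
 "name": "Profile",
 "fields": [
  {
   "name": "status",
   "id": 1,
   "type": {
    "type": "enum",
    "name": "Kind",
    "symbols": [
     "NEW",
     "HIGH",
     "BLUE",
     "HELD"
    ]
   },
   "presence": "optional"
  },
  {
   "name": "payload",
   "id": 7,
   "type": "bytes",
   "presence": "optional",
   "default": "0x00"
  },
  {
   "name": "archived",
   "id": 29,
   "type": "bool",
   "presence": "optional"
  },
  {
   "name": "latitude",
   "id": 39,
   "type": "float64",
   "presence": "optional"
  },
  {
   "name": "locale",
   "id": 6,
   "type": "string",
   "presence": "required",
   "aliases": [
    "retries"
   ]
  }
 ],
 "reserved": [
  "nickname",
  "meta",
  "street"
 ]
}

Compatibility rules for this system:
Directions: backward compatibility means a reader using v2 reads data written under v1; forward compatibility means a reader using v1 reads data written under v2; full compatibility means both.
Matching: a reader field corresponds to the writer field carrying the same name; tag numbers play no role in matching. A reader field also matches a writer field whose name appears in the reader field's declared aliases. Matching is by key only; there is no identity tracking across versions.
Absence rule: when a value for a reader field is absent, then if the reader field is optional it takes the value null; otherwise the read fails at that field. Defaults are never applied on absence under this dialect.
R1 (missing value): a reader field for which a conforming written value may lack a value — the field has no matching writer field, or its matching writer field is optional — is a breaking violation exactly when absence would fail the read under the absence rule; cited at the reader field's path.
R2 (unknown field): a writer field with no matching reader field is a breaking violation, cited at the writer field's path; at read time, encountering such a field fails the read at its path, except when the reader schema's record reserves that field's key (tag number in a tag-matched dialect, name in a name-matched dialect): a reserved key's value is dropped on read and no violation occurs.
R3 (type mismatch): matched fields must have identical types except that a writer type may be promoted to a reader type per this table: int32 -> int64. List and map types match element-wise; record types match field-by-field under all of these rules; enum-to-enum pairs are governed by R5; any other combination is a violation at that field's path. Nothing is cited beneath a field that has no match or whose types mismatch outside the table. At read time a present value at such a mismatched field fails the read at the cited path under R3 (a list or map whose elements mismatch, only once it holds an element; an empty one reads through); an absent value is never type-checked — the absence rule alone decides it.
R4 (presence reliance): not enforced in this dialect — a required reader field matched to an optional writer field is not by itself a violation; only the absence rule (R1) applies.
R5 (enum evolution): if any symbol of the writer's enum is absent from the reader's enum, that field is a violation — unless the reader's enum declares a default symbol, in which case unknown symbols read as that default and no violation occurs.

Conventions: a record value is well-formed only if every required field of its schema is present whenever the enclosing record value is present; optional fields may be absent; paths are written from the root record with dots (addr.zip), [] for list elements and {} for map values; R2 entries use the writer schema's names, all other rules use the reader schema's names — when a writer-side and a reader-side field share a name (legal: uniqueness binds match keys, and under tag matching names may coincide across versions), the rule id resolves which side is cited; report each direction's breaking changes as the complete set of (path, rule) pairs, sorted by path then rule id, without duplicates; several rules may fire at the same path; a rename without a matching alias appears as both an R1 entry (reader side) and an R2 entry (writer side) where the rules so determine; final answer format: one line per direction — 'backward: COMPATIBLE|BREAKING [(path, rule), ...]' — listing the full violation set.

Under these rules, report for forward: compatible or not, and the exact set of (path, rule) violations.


arrows below run writer -> reader for Profile
forward pass over Profile, reader schema v1, writer schema v2:
  Kind -> Kind, writer optional: status aligns to status
  bytes -> bytes, writer optional: payload aligns to payload
  bool -> bool, writer optional: archived aligns to archived
  float64 -> float64, writer optional: latitude aligns to latitude
  string -> string, writer required: locale aligns to locale
  => forward verdict for Profile: COMPATIBLE, no violations
ruling out the remaining Profile differences:
  field archived in record Profile: tag 10 changed to 29 -> triggers nothing under Profile's printed rules — same verdict
  field latitude in record Profile: tag 2 changed to 39 -> triggers nothing under Profile's printed rules — same verdict

forward: COMPATIBLE []


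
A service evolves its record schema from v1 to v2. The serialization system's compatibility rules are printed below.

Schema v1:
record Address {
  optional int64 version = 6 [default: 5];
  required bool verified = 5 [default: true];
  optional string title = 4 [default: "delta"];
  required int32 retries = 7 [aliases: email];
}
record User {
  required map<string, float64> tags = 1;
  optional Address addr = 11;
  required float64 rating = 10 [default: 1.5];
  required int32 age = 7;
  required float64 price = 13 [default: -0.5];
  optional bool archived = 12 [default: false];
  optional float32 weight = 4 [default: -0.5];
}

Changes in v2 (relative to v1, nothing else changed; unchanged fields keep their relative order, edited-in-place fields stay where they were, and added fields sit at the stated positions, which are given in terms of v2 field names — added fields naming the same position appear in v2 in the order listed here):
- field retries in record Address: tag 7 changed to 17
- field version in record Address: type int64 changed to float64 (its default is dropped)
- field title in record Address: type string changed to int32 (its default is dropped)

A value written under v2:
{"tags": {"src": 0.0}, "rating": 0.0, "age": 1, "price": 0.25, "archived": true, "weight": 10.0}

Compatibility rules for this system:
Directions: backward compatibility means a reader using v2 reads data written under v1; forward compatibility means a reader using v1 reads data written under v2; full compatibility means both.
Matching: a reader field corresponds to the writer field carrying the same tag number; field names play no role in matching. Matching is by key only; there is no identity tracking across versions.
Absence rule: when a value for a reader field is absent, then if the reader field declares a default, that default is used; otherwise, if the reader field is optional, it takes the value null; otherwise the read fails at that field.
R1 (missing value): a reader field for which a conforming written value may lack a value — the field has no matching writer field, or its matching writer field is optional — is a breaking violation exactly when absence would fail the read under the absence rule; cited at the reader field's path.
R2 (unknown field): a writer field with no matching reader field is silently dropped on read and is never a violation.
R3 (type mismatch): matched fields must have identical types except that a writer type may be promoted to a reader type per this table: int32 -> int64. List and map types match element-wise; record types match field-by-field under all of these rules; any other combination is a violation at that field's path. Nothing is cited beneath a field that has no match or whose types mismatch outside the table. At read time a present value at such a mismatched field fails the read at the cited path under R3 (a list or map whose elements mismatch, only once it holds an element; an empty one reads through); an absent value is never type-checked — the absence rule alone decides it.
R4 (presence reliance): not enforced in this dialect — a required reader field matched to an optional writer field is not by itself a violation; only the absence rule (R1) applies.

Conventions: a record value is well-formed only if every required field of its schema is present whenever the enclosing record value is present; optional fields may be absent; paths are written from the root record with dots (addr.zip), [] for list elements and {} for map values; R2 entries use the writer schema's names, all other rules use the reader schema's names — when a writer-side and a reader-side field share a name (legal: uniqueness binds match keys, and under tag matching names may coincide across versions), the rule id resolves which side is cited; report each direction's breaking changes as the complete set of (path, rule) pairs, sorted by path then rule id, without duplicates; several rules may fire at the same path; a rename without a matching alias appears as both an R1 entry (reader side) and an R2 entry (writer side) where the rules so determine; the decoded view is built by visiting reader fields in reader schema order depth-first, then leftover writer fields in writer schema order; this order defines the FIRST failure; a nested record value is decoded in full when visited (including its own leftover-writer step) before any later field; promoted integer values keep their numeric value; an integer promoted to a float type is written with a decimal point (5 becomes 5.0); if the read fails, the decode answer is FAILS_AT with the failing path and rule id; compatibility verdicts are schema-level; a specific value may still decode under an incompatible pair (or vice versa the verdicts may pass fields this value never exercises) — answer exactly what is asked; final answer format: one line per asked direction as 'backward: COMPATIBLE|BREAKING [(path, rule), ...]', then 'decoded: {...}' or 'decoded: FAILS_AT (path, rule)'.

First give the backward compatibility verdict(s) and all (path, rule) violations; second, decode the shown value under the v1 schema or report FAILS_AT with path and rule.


backward: BREAKING [(addr.retries, R1), (addr.title, R3), (addr.version, R3)]; decoded: {"tags": {"src": 0.0}, "addr": null, "rating": 0.0, "age": 1, "price": 0.25, "archived": true, "weight": 10.0}

the writer's type comes first in each User pair
backward on User — v2 reading data written by v1:
  map<string, float64> -> map<string, float64>, writer required: tags aligns to tags
  Address -> Address, writer optional: addr aligns to addr
  float64 -> float64, writer required: rating aligns to rating
  int32 -> int32, writer required: age aligns to age
  float64 -> float64, writer required: price aligns to price
  bool -> bool, writer optional: archived aligns to archived
  float32 -> float32, writer optional: weight aligns to weight
  int64 -> float64, writer optional: addr.version aligns to addr.version
  bool -> bool, writer required: addr.verified aligns to addr.verified
  string -> int32, writer optional: addr.title aligns to addr.title
  addr.retries: no writer-side match
  writer addr.retries: unknown to reader
  rule R1 violated at addr.retries
  rule R3 violated at addr.title
  rule R3 violated at addr.version
  => backward: BREAKING (3)
migrating the User value to v1:
  tags := {"src": 0.0}
  addr := null (absent, optional -> null)
  rating := 0.0
  age := 1
  price := 0.25
  archived := true
  weight := 10.0
  => decoded: {"tags": {"src": 0.0}, "addr": null, "rating": 0.0, "age": 1, "price": 0.25, "archived": true, "weight": 10.0}


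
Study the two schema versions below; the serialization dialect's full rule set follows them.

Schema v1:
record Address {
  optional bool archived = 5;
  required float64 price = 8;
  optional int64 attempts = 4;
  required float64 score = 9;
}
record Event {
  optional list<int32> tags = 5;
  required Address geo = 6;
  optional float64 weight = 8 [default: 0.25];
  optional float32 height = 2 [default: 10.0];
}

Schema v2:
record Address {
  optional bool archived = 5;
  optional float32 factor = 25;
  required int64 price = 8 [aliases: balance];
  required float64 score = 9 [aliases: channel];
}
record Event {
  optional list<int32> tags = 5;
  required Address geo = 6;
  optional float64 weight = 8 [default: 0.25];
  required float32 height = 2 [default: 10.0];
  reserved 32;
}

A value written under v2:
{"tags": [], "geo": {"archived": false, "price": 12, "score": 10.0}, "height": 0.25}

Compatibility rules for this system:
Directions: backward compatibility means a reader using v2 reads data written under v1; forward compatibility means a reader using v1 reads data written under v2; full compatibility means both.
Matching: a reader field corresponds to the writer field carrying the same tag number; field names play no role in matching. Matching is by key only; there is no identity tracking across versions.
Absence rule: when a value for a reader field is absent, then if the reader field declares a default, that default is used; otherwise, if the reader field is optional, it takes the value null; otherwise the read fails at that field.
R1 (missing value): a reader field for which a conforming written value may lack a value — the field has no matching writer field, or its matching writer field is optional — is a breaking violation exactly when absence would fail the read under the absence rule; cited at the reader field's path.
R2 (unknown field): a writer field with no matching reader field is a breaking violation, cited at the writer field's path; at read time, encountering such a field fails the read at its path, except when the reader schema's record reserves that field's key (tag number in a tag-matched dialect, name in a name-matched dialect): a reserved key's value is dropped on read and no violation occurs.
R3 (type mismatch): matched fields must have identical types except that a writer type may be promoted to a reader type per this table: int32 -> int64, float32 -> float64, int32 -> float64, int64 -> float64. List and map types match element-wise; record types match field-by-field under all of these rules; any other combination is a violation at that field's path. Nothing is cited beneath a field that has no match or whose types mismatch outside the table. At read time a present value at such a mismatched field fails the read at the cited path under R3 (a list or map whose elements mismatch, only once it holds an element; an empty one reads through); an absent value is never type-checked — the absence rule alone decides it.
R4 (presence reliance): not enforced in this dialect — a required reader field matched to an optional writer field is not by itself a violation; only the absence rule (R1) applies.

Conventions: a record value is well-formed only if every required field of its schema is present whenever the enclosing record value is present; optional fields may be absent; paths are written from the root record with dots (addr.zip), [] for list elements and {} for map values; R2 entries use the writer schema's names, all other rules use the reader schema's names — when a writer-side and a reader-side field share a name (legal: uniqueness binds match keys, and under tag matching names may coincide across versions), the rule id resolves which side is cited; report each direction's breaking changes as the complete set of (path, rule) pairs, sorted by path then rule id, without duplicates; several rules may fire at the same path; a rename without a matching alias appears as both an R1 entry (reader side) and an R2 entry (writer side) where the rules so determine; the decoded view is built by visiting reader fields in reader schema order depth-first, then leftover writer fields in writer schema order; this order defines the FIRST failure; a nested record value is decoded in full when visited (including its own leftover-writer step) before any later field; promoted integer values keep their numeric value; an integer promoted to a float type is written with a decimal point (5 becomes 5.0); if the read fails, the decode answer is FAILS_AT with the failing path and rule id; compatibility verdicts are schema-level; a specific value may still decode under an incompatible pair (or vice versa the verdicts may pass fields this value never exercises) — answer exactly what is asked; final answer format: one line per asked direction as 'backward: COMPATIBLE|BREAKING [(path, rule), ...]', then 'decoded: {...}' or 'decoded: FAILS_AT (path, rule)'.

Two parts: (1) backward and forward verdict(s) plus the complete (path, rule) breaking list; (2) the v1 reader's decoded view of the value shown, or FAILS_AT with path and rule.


arrows below run writer -> reader for Event
checking backward for Event: reader v2 against writer v1:
  list<int32> -> list<int32>, writer optional: tags aligns to tags
  Address -> Address, writer required: geo aligns to geo
  float64 -> float64, writer optional: weight aligns to weight
  float32 -> float32, writer optional: height aligns to height
  bool -> bool, writer optional: geo.archived aligns to geo.archived
  geo.factor: no writer-side match
  float64 -> int64, writer required: geo.price aligns to geo.price
  float64 -> float64, writer required: geo.score aligns to geo.score
  leftover writer field: geo.attempts
  violation R2 at geo.attempts
  violation R3 at geo.price
  => backward verdict for Event: BREAKING, 2 violation(s)
checking forward for Event: reader v1 against writer v2:
  list<int32> -> list<int32>, writer optional: tags aligns to tags
  Address -> Address, writer required: geo aligns to geo
  float64 -> float64, writer optional: weight aligns to weight
  float32 -> float32, writer required: height aligns to height
  bool -> bool, writer optional: geo.archived aligns to geo.archived
  int64 -> float64, writer required: geo.price aligns to geo.price
  geo.attempts: no writer-side match
  float64 -> float64, writer required: geo.score aligns to geo.score
  leftover writer field: geo.factor
  violation R2 at geo.factor
  => forward verdict for Event: BREAKING, 1 violation(s)
decode walk for Event under reader schema v1:
  tags := []
  geo.archived := false
  geo.price := 12.0 (int64 -> float64)
  geo.attempts := null (absent, optional -> null)
  geo.score := 10.0
  weight := 0.25 (absent -> default)
  height := 0.25
  => decoded: {"tags": [], "geo": {"archived": false, "price": 12.0, "attempts": null, "score": 10.0}, "weight": 0.25, "height": 0.25}

backward: BREAKING [(geo.attempts, R2), (geo.price, R3)]; forward: BREAKING [(geo.factor, R2)]; decoded: {"tags": [], "geo": {"archived": false, "price": 12.0, "attempts": null, "score": 10.0}, "weight": 0.25, "height": 0.25}
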